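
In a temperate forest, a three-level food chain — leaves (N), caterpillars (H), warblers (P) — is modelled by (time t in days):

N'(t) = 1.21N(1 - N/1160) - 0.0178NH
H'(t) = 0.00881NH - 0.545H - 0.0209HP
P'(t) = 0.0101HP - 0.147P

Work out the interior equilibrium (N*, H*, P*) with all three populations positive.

N* ≈ 912, H* ≈ 14.6, P* ≈ 358

From dP/dt = 0: 0.0101H* = 0.147, so H* = 14.6.
From dN/dt = 0: 1.21(1 - N*/1160) = 0.0178·14.6, giving N* = 1160·(1 - 0.214) = 912.
From dH/dt = 0: 0.00881·912 - 0.545 = 0.0209P*, so P* = 7.49/0.0209 = 358.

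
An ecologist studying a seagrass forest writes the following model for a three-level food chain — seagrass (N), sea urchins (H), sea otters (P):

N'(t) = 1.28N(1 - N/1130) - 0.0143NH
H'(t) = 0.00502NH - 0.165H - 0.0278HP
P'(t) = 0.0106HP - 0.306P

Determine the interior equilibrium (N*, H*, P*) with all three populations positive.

N* ≈ 766, H* ≈ 28.9, P* ≈ 132

From dP/dt = 0: 0.0106H* = 0.306, so H* = 28.9.
From dN/dt = 0: 1.28(1 - N*/1130) = 0.0143·28.9, giving N* = 1130·(1 - 0.323) = 766.
From dH/dt = 0: 0.00502·766 - 0.165 = 0.0278P*, so P* = 3.68/0.0278 = 132.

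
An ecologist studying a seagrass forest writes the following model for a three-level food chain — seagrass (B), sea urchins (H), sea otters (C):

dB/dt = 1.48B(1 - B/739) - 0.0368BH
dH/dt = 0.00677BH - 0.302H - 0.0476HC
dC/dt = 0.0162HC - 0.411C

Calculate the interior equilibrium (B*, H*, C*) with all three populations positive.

From dC/dt = 0: 0.0162H* = 0.411, so H* = 25.4.
From dB/dt = 0: 1.48(1 - B*/739) = 0.0368·25.4, giving B* = 739·(1 - 0.631) = 273.
From dH/dt = 0: 0.00677·273 - 0.302 = 0.0476C*, so C* = 1.54/0.0476 = 32.5.

B* ≈ 273, H* ≈ 25.4, C* ≈ 32.5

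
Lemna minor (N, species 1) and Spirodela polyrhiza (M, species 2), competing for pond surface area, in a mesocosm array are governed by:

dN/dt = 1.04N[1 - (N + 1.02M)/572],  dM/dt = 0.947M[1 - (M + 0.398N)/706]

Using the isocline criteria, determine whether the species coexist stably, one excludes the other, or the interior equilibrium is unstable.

species 2 excludes species 1

Compare the nullcline intercepts: K1/α12 = 572/1.02 = 561 < K2 = 706; K2/α21 = 706/0.398 = 1770 > K1 = 572.
Since the inequalities point opposite ways, species 2 can invade but species 1 cannot.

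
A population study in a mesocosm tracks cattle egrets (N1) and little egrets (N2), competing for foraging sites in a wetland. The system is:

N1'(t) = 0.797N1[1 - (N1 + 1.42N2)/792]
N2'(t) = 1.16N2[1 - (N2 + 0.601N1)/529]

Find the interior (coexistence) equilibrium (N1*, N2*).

N1* ≈ 278, N2* ≈ 362

Setting both brackets to zero gives the nullclines N1 + 1.42N2 = 792 and 0.601N1 + N2 = 529.
Substituting N2 = 529 - 0.601N1 into the first: N1(1 - 1.42·0.601) = 792 - 1.42·529.
So N1* = 40.8/0.147 = 278, and then N2* = 529 - 0.601·278 = 362.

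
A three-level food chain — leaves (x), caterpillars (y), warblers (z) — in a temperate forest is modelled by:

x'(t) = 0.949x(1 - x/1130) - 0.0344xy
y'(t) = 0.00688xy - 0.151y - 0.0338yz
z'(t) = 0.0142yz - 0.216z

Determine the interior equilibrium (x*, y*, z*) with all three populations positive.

x* ≈ 507, y* ≈ 15.2, z* ≈ 98.7

From dz/dt = 0: 0.0142y* = 0.216, so y* = 15.2.
From dx/dt = 0: 0.949(1 - x*/1130) = 0.0344·15.2, giving x* = 1130·(1 - 0.551) = 507.
From dy/dt = 0: 0.00688·507 - 0.151 = 0.0338z*, so z* = 3.34/0.0338 = 98.7.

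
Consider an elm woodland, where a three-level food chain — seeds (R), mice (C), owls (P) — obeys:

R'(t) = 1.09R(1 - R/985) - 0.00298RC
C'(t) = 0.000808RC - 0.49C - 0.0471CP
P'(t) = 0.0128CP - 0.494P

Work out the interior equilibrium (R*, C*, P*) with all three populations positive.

R* ≈ 881, C* ≈ 38.6, P* ≈ 4.71

From dP/dt = 0: 0.0128C* = 0.494, so C* = 38.6.
From dR/dt = 0: 1.09(1 - R*/985) = 0.00298·38.6, giving R* = 985·(1 - 0.106) = 881.
From dC/dt = 0: 0.000808·881 - 0.49 = 0.0471P*, so P* = 0.222/0.0471 = 4.71.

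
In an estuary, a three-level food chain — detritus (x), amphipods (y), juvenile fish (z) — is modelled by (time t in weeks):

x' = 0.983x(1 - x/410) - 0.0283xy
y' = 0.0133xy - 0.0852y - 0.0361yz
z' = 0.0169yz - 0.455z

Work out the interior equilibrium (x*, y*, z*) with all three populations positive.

x* ≈ 92.2, y* ≈ 26.9, z* ≈ 31.6

From dz/dt = 0: 0.0169y* = 0.455, so y* = 26.9.
From dx/dt = 0: 0.983(1 - x*/410) = 0.0283·26.9, giving x* = 410·(1 - 0.775) = 92.2.
From dy/dt = 0: 0.0133·92.2 - 0.0852 = 0.0361z*, so z* = 1.14/0.0361 = 31.6.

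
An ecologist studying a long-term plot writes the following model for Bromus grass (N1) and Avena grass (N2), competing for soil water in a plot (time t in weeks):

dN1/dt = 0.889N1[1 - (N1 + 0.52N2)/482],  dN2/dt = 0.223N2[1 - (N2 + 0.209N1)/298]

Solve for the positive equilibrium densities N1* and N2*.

Setting both brackets to zero gives the nullclines N1 + 0.52N2 = 482 and 0.209N1 + N2 = 298.
Substituting N2 = 298 - 0.209N1 into the first: N1(1 - 0.52·0.209) = 482 - 0.52·298.
So N1* = 327/0.891 = 367, and then N2* = 298 - 0.209·367 = 221.

N1* ≈ 367, N2* ≈ 221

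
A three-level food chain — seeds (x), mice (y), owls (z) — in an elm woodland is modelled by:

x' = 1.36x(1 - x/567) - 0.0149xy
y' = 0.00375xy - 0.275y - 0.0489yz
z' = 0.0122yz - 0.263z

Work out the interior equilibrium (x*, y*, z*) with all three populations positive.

x* ≈ 433, y* ≈ 21.6, z* ≈ 27.6

From dz/dt = 0: 0.0122y* = 0.263, so y* = 21.6.
From dx/dt = 0: 1.36(1 - x*/567) = 0.0149·21.6, giving x* = 567·(1 - 0.236) = 433.
From dy/dt = 0: 0.00375·433 - 0.275 = 0.0489z*, so z* = 1.35/0.0489 = 27.6.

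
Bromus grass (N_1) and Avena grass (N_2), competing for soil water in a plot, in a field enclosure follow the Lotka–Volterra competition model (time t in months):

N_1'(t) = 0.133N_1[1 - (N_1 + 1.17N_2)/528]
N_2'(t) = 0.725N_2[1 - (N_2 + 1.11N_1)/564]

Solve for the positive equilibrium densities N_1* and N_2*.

Setting both brackets to zero gives the nullclines N_1 + 1.17N_2 = 528 and 1.11N_1 + N_2 = 564.
Substituting N_2 = 564 - 1.11N_1 into the first: N_1(1 - 1.17·1.11) = 528 - 1.17·564.
So N_1* = -132/-0.299 = 442, and then N_2* = 564 - 1.11·442 = 73.9.

N_1* ≈ 442, N_2* ≈ 73.9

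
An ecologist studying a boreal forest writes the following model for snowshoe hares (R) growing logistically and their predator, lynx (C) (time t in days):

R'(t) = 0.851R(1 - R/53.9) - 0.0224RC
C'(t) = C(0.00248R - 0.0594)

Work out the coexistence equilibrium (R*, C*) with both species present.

From dC/dt = 0 with C > 0: 0.00248R* = 0.0594, so R* = 24.
Substitute into dR/dt = 0: 0.851(1 - 24/53.9) = 0.0224C*.
The bracket is 0.556, giving C* = 0.473/0.0224 = 21.1.

R* ≈ 24, C* ≈ 21.1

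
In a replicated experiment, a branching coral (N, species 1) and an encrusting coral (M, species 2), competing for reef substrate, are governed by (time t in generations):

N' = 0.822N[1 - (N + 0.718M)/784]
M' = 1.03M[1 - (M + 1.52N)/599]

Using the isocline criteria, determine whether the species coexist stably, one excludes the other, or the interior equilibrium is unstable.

Compare the nullcline intercepts: K1/α12 = 784/0.718 = 1090 > K2 = 599; K2/α21 = 599/1.52 = 394 < K1 = 784.
Since the inequalities point opposite ways, species 1 can invade but species 2 cannot.

species 1 excludes species 2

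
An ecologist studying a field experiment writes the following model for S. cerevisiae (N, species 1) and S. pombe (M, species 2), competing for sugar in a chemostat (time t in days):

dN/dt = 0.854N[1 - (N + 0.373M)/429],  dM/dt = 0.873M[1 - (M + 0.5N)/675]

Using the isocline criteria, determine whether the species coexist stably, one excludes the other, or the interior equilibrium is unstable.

stable coexistence

Compare the nullcline intercepts: K1/α12 = 429/0.373 = 1150 > K2 = 675; K2/α21 = 675/0.5 = 1350 > K1 = 429.
Since both inequalities hold, each species can invade when rare, so the interior equilibrium is stable.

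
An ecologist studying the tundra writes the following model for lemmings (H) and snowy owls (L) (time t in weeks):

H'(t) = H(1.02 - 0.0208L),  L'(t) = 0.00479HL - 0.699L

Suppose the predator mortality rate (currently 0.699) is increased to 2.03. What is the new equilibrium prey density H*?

H* ≈ 424

At the interior fixed point, setting dL/dt = 0 with L > 0 fixes H* = (predator death rate)/(HL coefficient) — independent of the other coefficients.
With the change, H* = 2.03/0.00479 = 424; it rises from 146.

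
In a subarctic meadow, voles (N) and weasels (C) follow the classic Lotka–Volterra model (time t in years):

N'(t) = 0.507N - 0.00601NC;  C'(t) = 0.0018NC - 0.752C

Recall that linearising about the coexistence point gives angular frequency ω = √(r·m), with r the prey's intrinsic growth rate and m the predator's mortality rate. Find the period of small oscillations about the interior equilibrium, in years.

T ≈ 10.2 years

Here r = 0.507 and m = 0.752, so r·m = 0.381.
ω = √0.381 = 0.617 per year, hence T = 2π/ω ≈ 10.2 years.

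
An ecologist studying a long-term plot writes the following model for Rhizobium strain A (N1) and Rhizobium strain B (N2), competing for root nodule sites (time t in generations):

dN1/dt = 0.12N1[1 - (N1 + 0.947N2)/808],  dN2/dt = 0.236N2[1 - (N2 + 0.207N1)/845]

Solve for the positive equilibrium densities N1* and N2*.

Setting both brackets to zero gives the nullclines N1 + 0.947N2 = 808 and 0.207N1 + N2 = 845.
Substituting N2 = 845 - 0.207N1 into the first: N1(1 - 0.947·0.207) = 808 - 0.947·845.
So N1* = 7.79/0.804 = 9.68, and then N2* = 845 - 0.207·9.68 = 843.

N1* ≈ 9.68, N2* ≈ 843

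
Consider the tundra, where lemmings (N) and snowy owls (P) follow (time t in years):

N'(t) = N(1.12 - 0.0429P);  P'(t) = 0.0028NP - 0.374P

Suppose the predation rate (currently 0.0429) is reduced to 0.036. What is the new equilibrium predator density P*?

P* ≈ 31.1

At the interior fixed point, setting dN/dt = 0 with N > 0 fixes P* = (prey growth rate)/(NP coefficient) — independent of the other coefficients.
With the change, P* = 1.12/0.036 = 31.1; it rises from 26.1.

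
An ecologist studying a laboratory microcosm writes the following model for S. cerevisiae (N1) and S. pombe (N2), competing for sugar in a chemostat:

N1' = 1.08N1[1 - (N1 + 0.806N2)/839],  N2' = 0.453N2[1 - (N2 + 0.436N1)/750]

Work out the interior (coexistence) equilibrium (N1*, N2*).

N1* ≈ 362, N2* ≈ 592

Setting both brackets to zero gives the nullclines N1 + 0.806N2 = 839 and 0.436N1 + N2 = 750.
Substituting N2 = 750 - 0.436N1 into the first: N1(1 - 0.806·0.436) = 839 - 0.806·750.
So N1* = 234/0.649 = 362, and then N2* = 750 - 0.436·362 = 592.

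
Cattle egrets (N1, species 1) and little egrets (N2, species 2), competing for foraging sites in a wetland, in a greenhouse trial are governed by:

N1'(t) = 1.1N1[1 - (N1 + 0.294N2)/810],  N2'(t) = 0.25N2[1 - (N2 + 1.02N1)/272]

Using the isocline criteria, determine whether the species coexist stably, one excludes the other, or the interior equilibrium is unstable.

Compare the nullcline intercepts: K1/α12 = 810/0.294 = 2760 > K2 = 272; K2/α21 = 272/1.02 = 267 < K1 = 810.
Since the inequalities point opposite ways, species 1 can invade but species 2 cannot.

species 1 excludes species 2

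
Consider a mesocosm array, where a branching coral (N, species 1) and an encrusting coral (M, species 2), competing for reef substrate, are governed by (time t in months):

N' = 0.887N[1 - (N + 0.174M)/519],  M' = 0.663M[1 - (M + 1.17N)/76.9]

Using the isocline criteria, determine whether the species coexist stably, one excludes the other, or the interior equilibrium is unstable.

Compare the nullcline intercepts: K1/α12 = 519/0.174 = 2980 > K2 = 76.9; K2/α21 = 76.9/1.17 = 65.7 < K1 = 519.
Since the inequalities point opposite ways, species 1 can invade but species 2 cannot.

species 1 excludes species 2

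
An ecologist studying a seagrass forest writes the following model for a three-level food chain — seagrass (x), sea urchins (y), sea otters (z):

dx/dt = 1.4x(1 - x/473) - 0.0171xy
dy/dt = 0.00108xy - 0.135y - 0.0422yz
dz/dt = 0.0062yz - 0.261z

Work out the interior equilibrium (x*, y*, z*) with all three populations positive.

x* ≈ 230, y* ≈ 42.1, z* ≈ 2.68

From dz/dt = 0: 0.0062y* = 0.261, so y* = 42.1.
From dx/dt = 0: 1.4(1 - x*/473) = 0.0171·42.1, giving x* = 473·(1 - 0.514) = 230.
From dy/dt = 0: 0.00108·230 - 0.135 = 0.0422z*, so z* = 0.113/0.0422 = 2.68.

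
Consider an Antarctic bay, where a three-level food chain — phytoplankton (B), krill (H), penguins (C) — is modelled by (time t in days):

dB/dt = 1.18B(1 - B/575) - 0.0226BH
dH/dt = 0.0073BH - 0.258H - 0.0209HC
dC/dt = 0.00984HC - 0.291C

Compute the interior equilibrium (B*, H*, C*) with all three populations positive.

B* ≈ 249, H* ≈ 29.6, C* ≈ 74.7

From dC/dt = 0: 0.00984H* = 0.291, so H* = 29.6.
From dB/dt = 0: 1.18(1 - B*/575) = 0.0226·29.6, giving B* = 575·(1 - 0.566) = 249.
From dH/dt = 0: 0.0073·249 - 0.258 = 0.0209C*, so C* = 1.56/0.0209 = 74.7.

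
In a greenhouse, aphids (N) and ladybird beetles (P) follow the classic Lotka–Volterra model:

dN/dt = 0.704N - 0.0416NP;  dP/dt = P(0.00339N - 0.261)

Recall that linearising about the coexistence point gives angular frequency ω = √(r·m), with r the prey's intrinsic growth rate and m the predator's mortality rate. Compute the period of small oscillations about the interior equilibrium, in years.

Here r = 0.704 and m = 0.261, so r·m = 0.184.
ω = √0.184 = 0.429 per year, hence T = 2π/ω ≈ 14.7 years.

T ≈ 14.7 years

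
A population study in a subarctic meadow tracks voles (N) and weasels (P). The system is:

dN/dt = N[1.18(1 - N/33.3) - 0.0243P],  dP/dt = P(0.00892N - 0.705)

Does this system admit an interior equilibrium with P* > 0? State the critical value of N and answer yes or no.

The predator equation gives dP/dt > 0 only when N > 0.705/0.00892 = 79.
Without the predator, N → K = 33.3. Since 33.3 < 79, the predator cannot invade.

Threshold N = 79; K < 79, so no, the predator goes extinct.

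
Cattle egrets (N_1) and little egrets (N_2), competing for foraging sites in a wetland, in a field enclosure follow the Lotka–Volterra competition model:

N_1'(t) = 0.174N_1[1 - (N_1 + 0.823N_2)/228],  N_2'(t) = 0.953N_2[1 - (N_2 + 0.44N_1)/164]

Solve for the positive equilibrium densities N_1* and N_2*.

Setting both brackets to zero gives the nullclines N_1 + 0.823N_2 = 228 and 0.44N_1 + N_2 = 164.
Substituting N_2 = 164 - 0.44N_1 into the first: N_1(1 - 0.823·0.44) = 228 - 0.823·164.
So N_1* = 93/0.638 = 146, and then N_2* = 164 - 0.44·146 = 99.8.

N_1* ≈ 146, N_2* ≈ 99.8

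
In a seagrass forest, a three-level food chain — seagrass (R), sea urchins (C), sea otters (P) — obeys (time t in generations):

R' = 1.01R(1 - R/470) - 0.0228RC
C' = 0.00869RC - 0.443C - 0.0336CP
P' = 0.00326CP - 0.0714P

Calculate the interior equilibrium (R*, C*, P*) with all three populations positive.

R* ≈ 238, C* ≈ 21.9, P* ≈ 48.3

From dP/dt = 0: 0.00326C* = 0.0714, so C* = 21.9.
From dR/dt = 0: 1.01(1 - R*/470) = 0.0228·21.9, giving R* = 470·(1 - 0.494) = 238.
From dC/dt = 0: 0.00869·238 - 0.443 = 0.0336P*, so P* = 1.62/0.0336 = 48.3.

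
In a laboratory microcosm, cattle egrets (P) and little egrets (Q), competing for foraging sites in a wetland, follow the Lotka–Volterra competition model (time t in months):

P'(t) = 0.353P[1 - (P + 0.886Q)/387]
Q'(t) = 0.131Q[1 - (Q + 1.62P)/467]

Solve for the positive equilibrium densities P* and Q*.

Setting both brackets to zero gives the nullclines P + 0.886Q = 387 and 1.62P + Q = 467.
Substituting Q = 467 - 1.62P into the first: P(1 - 0.886·1.62) = 387 - 0.886·467.
So P* = -26.8/-0.435 = 61.5, and then Q* = 467 - 1.62·61.5 = 367.

P* ≈ 61.5, Q* ≈ 367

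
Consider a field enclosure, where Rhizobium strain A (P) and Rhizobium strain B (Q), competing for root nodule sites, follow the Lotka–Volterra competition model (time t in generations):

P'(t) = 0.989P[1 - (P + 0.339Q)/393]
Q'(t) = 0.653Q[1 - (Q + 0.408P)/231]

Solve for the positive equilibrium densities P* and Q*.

P* ≈ 365, Q* ≈ 82

Setting both brackets to zero gives the nullclines P + 0.339Q = 393 and 0.408P + Q = 231.
Substituting Q = 231 - 0.408P into the first: P(1 - 0.339·0.408) = 393 - 0.339·231.
So P* = 315/0.862 = 365, and then Q* = 231 - 0.408·365 = 82.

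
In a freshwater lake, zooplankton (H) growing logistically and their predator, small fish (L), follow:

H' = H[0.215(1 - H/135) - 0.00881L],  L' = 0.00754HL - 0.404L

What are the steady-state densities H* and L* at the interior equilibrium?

From dL/dt = 0 with L > 0: 0.00754H* = 0.404, so H* = 53.6.
Substitute into dH/dt = 0: 0.215(1 - 53.6/135) = 0.00881L*.
The bracket is 0.603, giving L* = 0.13/0.00881 = 14.7.

H* ≈ 53.6, L* ≈ 14.7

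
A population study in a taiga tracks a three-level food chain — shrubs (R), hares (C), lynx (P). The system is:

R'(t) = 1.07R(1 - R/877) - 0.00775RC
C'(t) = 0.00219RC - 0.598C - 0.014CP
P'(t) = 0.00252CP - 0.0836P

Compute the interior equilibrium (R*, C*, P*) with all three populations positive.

From dP/dt = 0: 0.00252C* = 0.0836, so C* = 33.2.
From dR/dt = 0: 1.07(1 - R*/877) = 0.00775·33.2, giving R* = 877·(1 - 0.24) = 666.
From dC/dt = 0: 0.00219·666 - 0.598 = 0.014P*, so P* = 0.861/0.014 = 61.5.

R* ≈ 666, C* ≈ 33.2, P* ≈ 61.5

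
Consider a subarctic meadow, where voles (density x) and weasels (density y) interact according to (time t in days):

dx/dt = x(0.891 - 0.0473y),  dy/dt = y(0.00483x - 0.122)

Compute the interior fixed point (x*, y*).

Set dy/dt = 0 with y > 0: 0.00483x - 0.122 = 0, so x* = 0.122/0.00483 = 25.3.
Set dx/dt = 0 with x > 0: 0.891 - 0.0473y = 0, so y* = 0.891/0.0473 = 18.8.

x* ≈ 25.3, y* ≈ 18.8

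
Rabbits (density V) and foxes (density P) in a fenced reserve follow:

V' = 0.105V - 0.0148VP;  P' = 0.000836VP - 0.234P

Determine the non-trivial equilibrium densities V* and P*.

Set dP/dt = 0 with P > 0: 0.000836V - 0.234 = 0, so V* = 0.234/0.000836 = 280.
Set dV/dt = 0 with V > 0: 0.105 - 0.0148P = 0, so P* = 0.105/0.0148 = 7.09.

V* ≈ 280, P* ≈ 7.09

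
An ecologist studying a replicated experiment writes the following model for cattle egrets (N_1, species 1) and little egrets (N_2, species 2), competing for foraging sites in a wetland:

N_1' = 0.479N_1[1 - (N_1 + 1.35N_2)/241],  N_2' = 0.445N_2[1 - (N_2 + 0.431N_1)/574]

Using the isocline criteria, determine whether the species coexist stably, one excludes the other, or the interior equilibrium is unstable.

Compare the nullcline intercepts: K1/α12 = 241/1.35 = 179 < K2 = 574; K2/α21 = 574/0.431 = 1330 > K1 = 241.
Since the inequalities point opposite ways, species 2 can invade but species 1 cannot.

species 2 excludes species 1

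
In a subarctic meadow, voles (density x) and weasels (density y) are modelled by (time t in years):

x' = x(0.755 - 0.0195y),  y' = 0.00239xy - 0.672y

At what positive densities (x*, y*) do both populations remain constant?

Set dy/dt = 0 with y > 0: 0.00239x - 0.672 = 0, so x* = 0.672/0.00239 = 281.
Set dx/dt = 0 with x > 0: 0.755 - 0.0195y = 0, so y* = 0.755/0.0195 = 38.7.

x* ≈ 281, y* ≈ 38.7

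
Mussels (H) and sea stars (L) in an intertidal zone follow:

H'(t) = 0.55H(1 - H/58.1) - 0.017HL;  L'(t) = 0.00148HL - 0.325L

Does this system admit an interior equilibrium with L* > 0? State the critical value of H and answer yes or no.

The predator equation gives dL/dt > 0 only when H > 0.325/0.00148 = 220.
Without the predator, H → K = 58.1. Since 58.1 < 220, the predator cannot invade.

Threshold H = 220; K < 220, so no, the predator goes extinct.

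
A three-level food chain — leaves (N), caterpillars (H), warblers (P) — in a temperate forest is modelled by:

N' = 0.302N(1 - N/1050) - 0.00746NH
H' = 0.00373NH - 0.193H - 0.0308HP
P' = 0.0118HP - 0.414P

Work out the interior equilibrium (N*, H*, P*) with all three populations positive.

From dP/dt = 0: 0.0118H* = 0.414, so H* = 35.1.
From dN/dt = 0: 0.302(1 - N*/1050) = 0.00746·35.1, giving N* = 1050·(1 - 0.867) = 140.
From dH/dt = 0: 0.00373·140 - 0.193 = 0.0308P*, so P* = 0.329/0.0308 = 10.7.

N* ≈ 140, H* ≈ 35.1, P* ≈ 10.7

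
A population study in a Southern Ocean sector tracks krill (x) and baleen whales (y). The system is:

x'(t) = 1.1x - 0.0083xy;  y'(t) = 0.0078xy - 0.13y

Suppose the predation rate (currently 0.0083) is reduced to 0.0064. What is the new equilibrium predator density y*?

y* ≈ 172

At the interior fixed point, setting dx/dt = 0 with x > 0 fixes y* = (prey growth rate)/(xy coefficient) — independent of the other coefficients.
With the change, y* = 1.1/0.0064 = 172; it rises from 133.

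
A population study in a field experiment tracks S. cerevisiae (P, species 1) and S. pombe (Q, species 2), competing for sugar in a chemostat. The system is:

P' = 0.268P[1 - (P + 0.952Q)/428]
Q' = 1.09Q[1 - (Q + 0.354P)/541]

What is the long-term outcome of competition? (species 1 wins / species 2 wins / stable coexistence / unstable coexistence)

Compare the nullcline intercepts: K1/α12 = 428/0.952 = 450 < K2 = 541; K2/α21 = 541/0.354 = 1530 > K1 = 428.
Since the inequalities point opposite ways, species 2 can invade but species 1 cannot.

species 2 excludes species 1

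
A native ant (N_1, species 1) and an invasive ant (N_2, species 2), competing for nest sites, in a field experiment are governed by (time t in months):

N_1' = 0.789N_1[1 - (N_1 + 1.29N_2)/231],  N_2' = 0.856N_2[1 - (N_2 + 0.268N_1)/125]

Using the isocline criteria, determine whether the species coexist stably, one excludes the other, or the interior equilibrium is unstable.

stable coexistence

Compare the nullcline intercepts: K1/α12 = 231/1.29 = 179 > K2 = 125; K2/α21 = 125/0.268 = 466 > K1 = 231.
Since both inequalities hold, each species can invade when rare, so the interior equilibrium is stable.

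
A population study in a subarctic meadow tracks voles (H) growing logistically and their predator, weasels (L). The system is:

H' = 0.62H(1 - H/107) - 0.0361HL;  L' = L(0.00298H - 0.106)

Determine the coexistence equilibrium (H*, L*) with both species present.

From dL/dt = 0 with L > 0: 0.00298H* = 0.106, so H* = 35.6.
Substitute into dH/dt = 0: 0.62(1 - 35.6/107) = 0.0361L*.
The bracket is 0.668, giving L* = 0.414/0.0361 = 11.5.

H* ≈ 35.6, L* ≈ 11.5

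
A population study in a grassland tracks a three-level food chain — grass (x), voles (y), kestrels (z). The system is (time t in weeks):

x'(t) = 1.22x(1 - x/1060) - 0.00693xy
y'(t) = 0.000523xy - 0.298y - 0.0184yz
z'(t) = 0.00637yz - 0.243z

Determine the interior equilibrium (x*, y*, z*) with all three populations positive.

x* ≈ 830, y* ≈ 38.1, z* ≈ 7.4

From dz/dt = 0: 0.00637y* = 0.243, so y* = 38.1.
From dx/dt = 0: 1.22(1 - x*/1060) = 0.00693·38.1, giving x* = 1060·(1 - 0.217) = 830.
From dy/dt = 0: 0.000523·830 - 0.298 = 0.0184z*, so z* = 0.136/0.0184 = 7.4.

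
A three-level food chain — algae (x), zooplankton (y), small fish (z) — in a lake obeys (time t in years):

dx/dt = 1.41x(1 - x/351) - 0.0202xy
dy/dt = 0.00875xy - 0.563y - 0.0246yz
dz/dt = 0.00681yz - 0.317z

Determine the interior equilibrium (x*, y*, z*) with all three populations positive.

From dz/dt = 0: 0.00681y* = 0.317, so y* = 46.5.
From dx/dt = 0: 1.41(1 - x*/351) = 0.0202·46.5, giving x* = 351·(1 - 0.667) = 117.
From dy/dt = 0: 0.00875·117 - 0.563 = 0.0246z*, so z* = 0.46/0.0246 = 18.7.

x* ≈ 117, y* ≈ 46.5, z* ≈ 18.7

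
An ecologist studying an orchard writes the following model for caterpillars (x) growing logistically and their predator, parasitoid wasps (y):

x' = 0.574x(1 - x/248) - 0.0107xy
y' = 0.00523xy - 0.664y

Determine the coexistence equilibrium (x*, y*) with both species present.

x* ≈ 127, y* ≈ 26.2

From dy/dt = 0 with y > 0: 0.00523x* = 0.664, so x* = 127.
Substitute into dx/dt = 0: 0.574(1 - 127/248) = 0.0107y*.
The bracket is 0.488, giving y* = 0.28/0.0107 = 26.2.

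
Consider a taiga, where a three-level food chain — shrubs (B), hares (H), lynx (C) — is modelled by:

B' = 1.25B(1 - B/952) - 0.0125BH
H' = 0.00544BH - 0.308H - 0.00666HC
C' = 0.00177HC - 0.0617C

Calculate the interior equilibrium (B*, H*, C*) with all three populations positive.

From dC/dt = 0: 0.00177H* = 0.0617, so H* = 34.9.
From dB/dt = 0: 1.25(1 - B*/952) = 0.0125·34.9, giving B* = 952·(1 - 0.349) = 620.
From dH/dt = 0: 0.00544·620 - 0.308 = 0.00666C*, so C* = 3.07/0.00666 = 460.

B* ≈ 620, H* ≈ 34.9, C* ≈ 460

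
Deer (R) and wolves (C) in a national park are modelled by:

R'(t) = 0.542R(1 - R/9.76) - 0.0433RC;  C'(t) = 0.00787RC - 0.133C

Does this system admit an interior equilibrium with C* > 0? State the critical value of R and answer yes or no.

The predator equation gives dC/dt > 0 only when R > 0.133/0.00787 = 16.9.
Without the predator, R → K = 9.76. Since 9.76 < 16.9, the predator cannot invade.

Threshold R = 16.9; K < 16.9, so no, the predator goes extinct.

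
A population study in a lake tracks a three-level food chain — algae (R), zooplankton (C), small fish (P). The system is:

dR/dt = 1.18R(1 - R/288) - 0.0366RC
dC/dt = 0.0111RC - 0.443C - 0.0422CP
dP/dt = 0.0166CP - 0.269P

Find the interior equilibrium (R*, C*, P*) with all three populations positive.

From dP/dt = 0: 0.0166C* = 0.269, so C* = 16.2.
From dR/dt = 0: 1.18(1 - R*/288) = 0.0366·16.2, giving R* = 288·(1 - 0.503) = 143.
From dC/dt = 0: 0.0111·143 - 0.443 = 0.0422P*, so P* = 1.15/0.0422 = 27.2.

R* ≈ 143, C* ≈ 16.2, P* ≈ 27.2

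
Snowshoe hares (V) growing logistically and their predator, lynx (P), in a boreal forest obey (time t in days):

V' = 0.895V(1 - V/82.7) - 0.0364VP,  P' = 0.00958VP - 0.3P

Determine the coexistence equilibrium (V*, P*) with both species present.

From dP/dt = 0 with P > 0: 0.00958V* = 0.3, so V* = 31.3.
Substitute into dV/dt = 0: 0.895(1 - 31.3/82.7) = 0.0364P*.
The bracket is 0.621, giving P* = 0.556/0.0364 = 15.3.

V* ≈ 31.3, P* ≈ 15.3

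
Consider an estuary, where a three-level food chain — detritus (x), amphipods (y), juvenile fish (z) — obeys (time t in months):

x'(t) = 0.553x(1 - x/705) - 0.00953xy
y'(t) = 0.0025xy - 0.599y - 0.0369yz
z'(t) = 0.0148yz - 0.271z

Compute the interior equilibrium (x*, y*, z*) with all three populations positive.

From dz/dt = 0: 0.0148y* = 0.271, so y* = 18.3.
From dx/dt = 0: 0.553(1 - x*/705) = 0.00953·18.3, giving x* = 705·(1 - 0.316) = 483.
From dy/dt = 0: 0.0025·483 - 0.599 = 0.0369z*, so z* = 0.607/0.0369 = 16.5.

x* ≈ 483, y* ≈ 18.3, z* ≈ 16.5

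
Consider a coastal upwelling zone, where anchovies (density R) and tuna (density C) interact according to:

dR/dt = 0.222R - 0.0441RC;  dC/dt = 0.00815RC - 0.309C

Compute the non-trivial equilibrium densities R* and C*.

Set dC/dt = 0 with C > 0: 0.00815R - 0.309 = 0, so R* = 0.309/0.00815 = 37.9.
Set dR/dt = 0 with R > 0: 0.222 - 0.0441C = 0, so C* = 0.222/0.0441 = 5.03.

R* ≈ 37.9, C* ≈ 5.03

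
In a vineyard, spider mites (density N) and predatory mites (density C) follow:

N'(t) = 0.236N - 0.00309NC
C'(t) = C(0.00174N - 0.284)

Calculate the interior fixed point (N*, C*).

Set dC/dt = 0 with C > 0: 0.00174N - 0.284 = 0, so N* = 0.284/0.00174 = 163.
Set dN/dt = 0 with N > 0: 0.236 - 0.00309C = 0, so C* = 0.236/0.00309 = 76.4.

N* ≈ 163, C* ≈ 76.4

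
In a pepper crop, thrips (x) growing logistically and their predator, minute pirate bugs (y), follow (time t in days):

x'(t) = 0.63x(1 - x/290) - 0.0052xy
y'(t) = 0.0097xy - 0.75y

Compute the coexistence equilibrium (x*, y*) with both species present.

x* ≈ 77.3, y* ≈ 88.9

From dy/dt = 0 with y > 0: 0.0097x* = 0.75, so x* = 77.3.
Substitute into dx/dt = 0: 0.63(1 - 77.3/290) = 0.0052y*.
The bracket is 0.733, giving y* = 0.462/0.0052 = 88.9.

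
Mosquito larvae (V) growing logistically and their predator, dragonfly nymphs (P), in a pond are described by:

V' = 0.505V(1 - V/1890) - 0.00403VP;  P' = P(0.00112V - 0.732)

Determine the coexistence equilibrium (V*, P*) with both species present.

From dP/dt = 0 with P > 0: 0.00112V* = 0.732, so V* = 654.
Substitute into dV/dt = 0: 0.505(1 - 654/1890) = 0.00403P*.
The bracket is 0.654, giving P* = 0.33/0.00403 = 82.

V* ≈ 654, P* ≈ 82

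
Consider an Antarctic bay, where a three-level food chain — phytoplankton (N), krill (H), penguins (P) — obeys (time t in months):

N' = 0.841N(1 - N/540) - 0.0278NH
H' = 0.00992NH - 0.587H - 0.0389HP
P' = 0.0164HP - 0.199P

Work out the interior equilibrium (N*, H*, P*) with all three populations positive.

N* ≈ 323, H* ≈ 12.1, P* ≈ 67.4

From dP/dt = 0: 0.0164H* = 0.199, so H* = 12.1.
From dN/dt = 0: 0.841(1 - N*/540) = 0.0278·12.1, giving N* = 540·(1 - 0.401) = 323.
From dH/dt = 0: 0.00992·323 - 0.587 = 0.0389P*, so P* = 2.62/0.0389 = 67.4.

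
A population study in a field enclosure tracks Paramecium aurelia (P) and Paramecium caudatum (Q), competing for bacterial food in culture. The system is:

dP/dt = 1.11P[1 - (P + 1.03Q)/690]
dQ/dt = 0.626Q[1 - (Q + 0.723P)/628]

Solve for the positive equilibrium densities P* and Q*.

P* ≈ 169, Q* ≈ 506

Setting both brackets to zero gives the nullclines P + 1.03Q = 690 and 0.723P + Q = 628.
Substituting Q = 628 - 0.723P into the first: P(1 - 1.03·0.723) = 690 - 1.03·628.
So P* = 43.2/0.255 = 169, and then Q* = 628 - 0.723·169 = 506.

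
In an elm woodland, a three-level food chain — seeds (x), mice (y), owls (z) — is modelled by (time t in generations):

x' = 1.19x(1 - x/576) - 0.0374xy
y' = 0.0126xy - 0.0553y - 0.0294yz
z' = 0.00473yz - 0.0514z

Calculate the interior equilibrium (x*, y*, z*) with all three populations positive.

From dz/dt = 0: 0.00473y* = 0.0514, so y* = 10.9.
From dx/dt = 0: 1.19(1 - x*/576) = 0.0374·10.9, giving x* = 576·(1 - 0.342) = 379.
From dy/dt = 0: 0.0126·379 - 0.0553 = 0.0294z*, so z* = 4.72/0.0294 = 161.

x* ≈ 379, y* ≈ 10.9, z* ≈ 161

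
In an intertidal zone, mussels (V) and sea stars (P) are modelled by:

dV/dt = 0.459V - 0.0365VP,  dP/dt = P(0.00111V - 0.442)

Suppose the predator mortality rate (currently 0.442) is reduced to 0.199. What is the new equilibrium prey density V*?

V* ≈ 179

At the interior fixed point, setting dP/dt = 0 with P > 0 fixes V* = (predator death rate)/(VP coefficient) — independent of the other coefficients.
With the change, V* = 0.199/0.00111 = 179; it falls from 398.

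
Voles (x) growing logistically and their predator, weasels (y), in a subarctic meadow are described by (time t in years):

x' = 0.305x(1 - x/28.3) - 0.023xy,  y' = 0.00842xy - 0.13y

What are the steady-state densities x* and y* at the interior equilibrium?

x* ≈ 15.4, y* ≈ 6.03

From dy/dt = 0 with y > 0: 0.00842x* = 0.13, so x* = 15.4.
Substitute into dx/dt = 0: 0.305(1 - 15.4/28.3) = 0.023y*.
The bracket is 0.454, giving y* = 0.139/0.023 = 6.03.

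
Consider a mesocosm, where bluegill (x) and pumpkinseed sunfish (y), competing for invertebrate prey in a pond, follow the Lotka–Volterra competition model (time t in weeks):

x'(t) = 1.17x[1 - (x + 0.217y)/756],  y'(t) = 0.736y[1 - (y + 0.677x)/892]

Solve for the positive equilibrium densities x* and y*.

x* ≈ 659, y* ≈ 446

Setting both brackets to zero gives the nullclines x + 0.217y = 756 and 0.677x + y = 892.
Substituting y = 892 - 0.677x into the first: x(1 - 0.217·0.677) = 756 - 0.217·892.
So x* = 562/0.853 = 659, and then y* = 892 - 0.677·659 = 446.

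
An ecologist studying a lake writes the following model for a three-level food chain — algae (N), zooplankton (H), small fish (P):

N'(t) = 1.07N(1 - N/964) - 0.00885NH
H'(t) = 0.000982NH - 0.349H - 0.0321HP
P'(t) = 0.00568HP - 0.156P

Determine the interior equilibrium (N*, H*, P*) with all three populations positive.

N* ≈ 745, H* ≈ 27.5, P* ≈ 11.9

From dP/dt = 0: 0.00568H* = 0.156, so H* = 27.5.
From dN/dt = 0: 1.07(1 - N*/964) = 0.00885·27.5, giving N* = 964·(1 - 0.227) = 745.
From dH/dt = 0: 0.000982·745 - 0.349 = 0.0321P*, so P* = 0.383/0.0321 = 11.9.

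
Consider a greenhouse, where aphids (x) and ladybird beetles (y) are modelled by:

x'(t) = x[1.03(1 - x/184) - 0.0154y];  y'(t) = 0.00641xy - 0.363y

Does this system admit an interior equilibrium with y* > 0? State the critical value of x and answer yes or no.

Threshold x = 56.6; K > 56.6, so yes, the predator persists.

The predator equation gives dy/dt > 0 only when x > 0.363/0.00641 = 56.6.
Without the predator, x → K = 184. Since 184 > 56.6, the predator can invade and persist.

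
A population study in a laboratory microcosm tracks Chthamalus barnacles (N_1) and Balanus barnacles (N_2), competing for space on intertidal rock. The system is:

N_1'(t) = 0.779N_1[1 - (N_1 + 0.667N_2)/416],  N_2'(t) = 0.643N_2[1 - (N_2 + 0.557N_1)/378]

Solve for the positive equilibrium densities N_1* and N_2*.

Setting both brackets to zero gives the nullclines N_1 + 0.667N_2 = 416 and 0.557N_1 + N_2 = 378.
Substituting N_2 = 378 - 0.557N_1 into the first: N_1(1 - 0.667·0.557) = 416 - 0.667·378.
So N_1* = 164/0.628 = 261, and then N_2* = 378 - 0.557·261 = 233.

N_1* ≈ 261, N_2* ≈ 233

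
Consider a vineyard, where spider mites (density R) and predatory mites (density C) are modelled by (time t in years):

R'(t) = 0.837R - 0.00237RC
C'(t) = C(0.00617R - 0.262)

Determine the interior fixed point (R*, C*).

R* ≈ 42.5, C* ≈ 353

Set dC/dt = 0 with C > 0: 0.00617R - 0.262 = 0, so R* = 0.262/0.00617 = 42.5.
Set dR/dt = 0 with R > 0: 0.837 - 0.00237C = 0, so C* = 0.837/0.00237 = 353.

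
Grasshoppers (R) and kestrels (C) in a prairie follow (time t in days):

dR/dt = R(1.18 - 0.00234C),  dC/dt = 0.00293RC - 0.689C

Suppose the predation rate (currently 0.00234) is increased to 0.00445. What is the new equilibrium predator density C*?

At the interior fixed point, setting dR/dt = 0 with R > 0 fixes C* = (prey growth rate)/(RC coefficient) — independent of the other coefficients.
With the change, C* = 1.18/0.00445 = 265; it falls from 504.

C* ≈ 265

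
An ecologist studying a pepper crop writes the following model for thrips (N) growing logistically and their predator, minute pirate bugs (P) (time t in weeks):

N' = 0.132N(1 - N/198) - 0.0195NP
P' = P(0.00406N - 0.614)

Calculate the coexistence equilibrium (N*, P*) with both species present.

From dP/dt = 0 with P > 0: 0.00406N* = 0.614, so N* = 151.
Substitute into dN/dt = 0: 0.132(1 - 151/198) = 0.0195P*.
The bracket is 0.236, giving P* = 0.0312/0.0195 = 1.6.

N* ≈ 151, P* ≈ 1.6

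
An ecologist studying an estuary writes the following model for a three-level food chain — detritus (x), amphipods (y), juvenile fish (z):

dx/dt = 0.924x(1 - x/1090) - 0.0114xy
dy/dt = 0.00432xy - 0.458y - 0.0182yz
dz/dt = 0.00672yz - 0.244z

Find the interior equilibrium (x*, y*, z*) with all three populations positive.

x* ≈ 602, y* ≈ 36.3, z* ≈ 118

From dz/dt = 0: 0.00672y* = 0.244, so y* = 36.3.
From dx/dt = 0: 0.924(1 - x*/1090) = 0.0114·36.3, giving x* = 1090·(1 - 0.448) = 602.
From dy/dt = 0: 0.00432·602 - 0.458 = 0.0182z*, so z* = 2.14/0.0182 = 118.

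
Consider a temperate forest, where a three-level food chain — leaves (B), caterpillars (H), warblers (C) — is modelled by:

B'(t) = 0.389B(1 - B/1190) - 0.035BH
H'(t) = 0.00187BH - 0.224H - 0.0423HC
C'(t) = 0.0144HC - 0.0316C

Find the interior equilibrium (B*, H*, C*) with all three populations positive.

B* ≈ 955, H* ≈ 2.19, C* ≈ 36.9

From dC/dt = 0: 0.0144H* = 0.0316, so H* = 2.19.
From dB/dt = 0: 0.389(1 - B*/1190) = 0.035·2.19, giving B* = 1190·(1 - 0.197) = 955.
From dH/dt = 0: 0.00187·955 - 0.224 = 0.0423C*, so C* = 1.56/0.0423 = 36.9.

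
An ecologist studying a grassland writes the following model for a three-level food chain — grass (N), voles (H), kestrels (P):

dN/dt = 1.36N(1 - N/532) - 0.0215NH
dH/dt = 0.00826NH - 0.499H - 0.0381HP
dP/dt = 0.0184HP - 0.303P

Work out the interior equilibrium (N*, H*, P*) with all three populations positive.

N* ≈ 394, H* ≈ 16.5, P* ≈ 72.2

From dP/dt = 0: 0.0184H* = 0.303, so H* = 16.5.
From dN/dt = 0: 1.36(1 - N*/532) = 0.0215·16.5, giving N* = 532·(1 - 0.26) = 394.
From dH/dt = 0: 0.00826·394 - 0.499 = 0.0381P*, so P* = 2.75/0.0381 = 72.2.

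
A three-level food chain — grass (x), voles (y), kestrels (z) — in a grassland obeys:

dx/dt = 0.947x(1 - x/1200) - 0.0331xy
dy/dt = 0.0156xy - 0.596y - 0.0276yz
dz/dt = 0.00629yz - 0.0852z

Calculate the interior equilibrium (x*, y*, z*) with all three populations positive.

x* ≈ 632, y* ≈ 13.5, z* ≈ 336

From dz/dt = 0: 0.00629y* = 0.0852, so y* = 13.5.
From dx/dt = 0: 0.947(1 - x*/1200) = 0.0331·13.5, giving x* = 1200·(1 - 0.473) = 632.
From dy/dt = 0: 0.0156·632 - 0.596 = 0.0276z*, so z* = 9.26/0.0276 = 336.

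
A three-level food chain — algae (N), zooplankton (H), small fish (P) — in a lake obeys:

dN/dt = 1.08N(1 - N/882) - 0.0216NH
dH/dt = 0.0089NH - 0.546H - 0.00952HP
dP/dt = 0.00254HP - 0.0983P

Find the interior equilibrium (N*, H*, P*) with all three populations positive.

N* ≈ 199, H* ≈ 38.7, P* ≈ 129

From dP/dt = 0: 0.00254H* = 0.0983, so H* = 38.7.
From dN/dt = 0: 1.08(1 - N*/882) = 0.0216·38.7, giving N* = 882·(1 - 0.774) = 199.
From dH/dt = 0: 0.0089·199 - 0.546 = 0.00952P*, so P* = 1.23/0.00952 = 129.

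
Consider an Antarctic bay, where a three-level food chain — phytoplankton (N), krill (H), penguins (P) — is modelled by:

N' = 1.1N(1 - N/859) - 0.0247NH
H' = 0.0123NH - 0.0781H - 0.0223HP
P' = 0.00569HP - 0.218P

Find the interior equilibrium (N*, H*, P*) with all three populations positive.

N* ≈ 120, H* ≈ 38.3, P* ≈ 62.7

From dP/dt = 0: 0.00569H* = 0.218, so H* = 38.3.
From dN/dt = 0: 1.1(1 - N*/859) = 0.0247·38.3, giving N* = 859·(1 - 0.86) = 120.
From dH/dt = 0: 0.0123·120 - 0.0781 = 0.0223P*, so P* = 1.4/0.0223 = 62.7.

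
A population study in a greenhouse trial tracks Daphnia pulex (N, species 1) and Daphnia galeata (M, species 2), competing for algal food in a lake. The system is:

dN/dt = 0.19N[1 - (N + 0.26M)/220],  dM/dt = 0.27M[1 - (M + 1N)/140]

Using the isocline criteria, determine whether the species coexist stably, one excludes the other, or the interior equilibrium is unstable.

species 1 excludes species 2

Compare the nullcline intercepts: K1/α12 = 220/0.26 = 846 > K2 = 140; K2/α21 = 140/1 = 140 < K1 = 220.
Since the inequalities point opposite ways, species 1 can invade but species 2 cannot.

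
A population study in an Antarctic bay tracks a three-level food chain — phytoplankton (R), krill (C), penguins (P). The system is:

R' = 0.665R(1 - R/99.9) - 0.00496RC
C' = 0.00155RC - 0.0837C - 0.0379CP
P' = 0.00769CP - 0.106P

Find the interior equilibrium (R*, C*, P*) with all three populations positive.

R* ≈ 89.6, C* ≈ 13.8, P* ≈ 1.46

From dP/dt = 0: 0.00769C* = 0.106, so C* = 13.8.
From dR/dt = 0: 0.665(1 - R*/99.9) = 0.00496·13.8, giving R* = 99.9·(1 - 0.103) = 89.6.
From dC/dt = 0: 0.00155·89.6 - 0.0837 = 0.0379P*, so P* = 0.0552/0.0379 = 1.46.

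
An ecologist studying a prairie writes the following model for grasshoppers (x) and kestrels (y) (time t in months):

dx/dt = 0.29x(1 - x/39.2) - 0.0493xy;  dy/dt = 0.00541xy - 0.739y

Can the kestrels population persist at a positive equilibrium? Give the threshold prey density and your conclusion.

Threshold x = 137; K < 137, so no, the predator goes extinct.

The predator equation gives dy/dt > 0 only when x > 0.739/0.00541 = 137.
Without the predator, x → K = 39.2. Since 39.2 < 137, the predator cannot invade.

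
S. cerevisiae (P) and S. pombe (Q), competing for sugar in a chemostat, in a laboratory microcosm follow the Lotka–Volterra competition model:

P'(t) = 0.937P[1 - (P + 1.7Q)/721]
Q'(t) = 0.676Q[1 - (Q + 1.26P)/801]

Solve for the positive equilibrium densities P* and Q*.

Setting both brackets to zero gives the nullclines P + 1.7Q = 721 and 1.26P + Q = 801.
Substituting Q = 801 - 1.26P into the first: P(1 - 1.7·1.26) = 721 - 1.7·801.
So P* = -641/-1.14 = 561, and then Q* = 801 - 1.26·561 = 94.1.

P* ≈ 561, Q* ≈ 94.1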